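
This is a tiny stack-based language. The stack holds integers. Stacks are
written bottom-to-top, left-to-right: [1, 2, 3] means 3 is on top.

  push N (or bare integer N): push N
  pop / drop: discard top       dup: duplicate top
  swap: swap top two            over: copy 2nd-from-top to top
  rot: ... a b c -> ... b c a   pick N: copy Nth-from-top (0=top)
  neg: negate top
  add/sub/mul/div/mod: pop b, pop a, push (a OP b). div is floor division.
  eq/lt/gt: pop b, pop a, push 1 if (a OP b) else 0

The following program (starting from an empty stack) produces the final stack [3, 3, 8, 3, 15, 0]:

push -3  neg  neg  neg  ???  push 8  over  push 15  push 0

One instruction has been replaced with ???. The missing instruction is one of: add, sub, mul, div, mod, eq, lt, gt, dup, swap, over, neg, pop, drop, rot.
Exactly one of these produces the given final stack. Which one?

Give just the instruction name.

Answer: dup

Derivation:
Stack before ???: [3]
Stack after ???:  [3, 3]
The instruction that transforms [3] -> [3, 3] is: dup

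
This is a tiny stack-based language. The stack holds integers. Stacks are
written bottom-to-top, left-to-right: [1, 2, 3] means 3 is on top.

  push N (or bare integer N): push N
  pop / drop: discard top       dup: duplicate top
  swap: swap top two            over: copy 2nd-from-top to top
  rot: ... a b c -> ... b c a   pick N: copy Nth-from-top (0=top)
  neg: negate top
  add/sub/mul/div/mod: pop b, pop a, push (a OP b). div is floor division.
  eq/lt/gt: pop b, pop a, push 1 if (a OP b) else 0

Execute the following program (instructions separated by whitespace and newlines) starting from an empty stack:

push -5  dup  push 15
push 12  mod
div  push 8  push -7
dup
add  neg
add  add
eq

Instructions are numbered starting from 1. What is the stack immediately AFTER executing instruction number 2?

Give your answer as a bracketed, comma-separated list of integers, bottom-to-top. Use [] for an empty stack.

Step 1 ('push -5'): [-5]
Step 2 ('dup'): [-5, -5]

Answer: [-5, -5]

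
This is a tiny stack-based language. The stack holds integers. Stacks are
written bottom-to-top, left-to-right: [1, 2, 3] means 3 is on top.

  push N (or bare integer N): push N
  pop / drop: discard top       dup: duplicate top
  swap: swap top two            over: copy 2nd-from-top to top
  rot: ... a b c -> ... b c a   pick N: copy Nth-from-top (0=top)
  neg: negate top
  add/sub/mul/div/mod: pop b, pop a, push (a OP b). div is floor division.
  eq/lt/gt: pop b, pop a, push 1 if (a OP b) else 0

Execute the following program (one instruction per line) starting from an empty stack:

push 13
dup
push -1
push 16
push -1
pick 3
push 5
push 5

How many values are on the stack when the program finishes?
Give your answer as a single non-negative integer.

After 'push 13': stack = [13] (depth 1)
After 'dup': stack = [13, 13] (depth 2)
After 'push -1': stack = [13, 13, -1] (depth 3)
After 'push 16': stack = [13, 13, -1, 16] (depth 4)
After 'push -1': stack = [13, 13, -1, 16, -1] (depth 5)
After 'pick 3': stack = [13, 13, -1, 16, -1, 13] (depth 6)
After 'push 5': stack = [13, 13, -1, 16, -1, 13, 5] (depth 7)
After 'push 5': stack = [13, 13, -1, 16, -1, 13, 5, 5] (depth 8)

Answer: 8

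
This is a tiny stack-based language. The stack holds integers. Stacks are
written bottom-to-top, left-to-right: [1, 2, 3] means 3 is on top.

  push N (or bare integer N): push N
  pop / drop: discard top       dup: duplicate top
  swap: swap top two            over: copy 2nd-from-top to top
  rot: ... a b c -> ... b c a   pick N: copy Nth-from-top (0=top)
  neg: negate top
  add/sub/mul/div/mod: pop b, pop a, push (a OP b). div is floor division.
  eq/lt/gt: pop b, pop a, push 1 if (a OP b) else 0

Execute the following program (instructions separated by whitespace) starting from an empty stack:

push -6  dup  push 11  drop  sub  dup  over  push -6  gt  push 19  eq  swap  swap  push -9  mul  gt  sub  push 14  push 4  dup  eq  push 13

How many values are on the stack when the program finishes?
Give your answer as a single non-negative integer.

Answer: 4

Derivation:
After 'push -6': stack = [-6] (depth 1)
After 'dup': stack = [-6, -6] (depth 2)
After 'push 11': stack = [-6, -6, 11] (depth 3)
After 'drop': stack = [-6, -6] (depth 2)
After 'sub': stack = [0] (depth 1)
After 'dup': stack = [0, 0] (depth 2)
After 'over': stack = [0, 0, 0] (depth 3)
After 'push -6': stack = [0, 0, 0, -6] (depth 4)
After 'gt': stack = [0, 0, 1] (depth 3)
After 'push 19': stack = [0, 0, 1, 19] (depth 4)
  ...
After 'swap': stack = [0, 0, 0] (depth 3)
After 'push -9': stack = [0, 0, 0, -9] (depth 4)
After 'mul': stack = [0, 0, 0] (depth 3)
After 'gt': stack = [0, 0] (depth 2)
After 'sub': stack = [0] (depth 1)
After 'push 14': stack = [0, 14] (depth 2)
After 'push 4': stack = [0, 14, 4] (depth 3)
After 'dup': stack = [0, 14, 4, 4] (depth 4)
After 'eq': stack = [0, 14, 1] (depth 3)
After 'push 13': stack = [0, 14, 1, 13] (depth 4)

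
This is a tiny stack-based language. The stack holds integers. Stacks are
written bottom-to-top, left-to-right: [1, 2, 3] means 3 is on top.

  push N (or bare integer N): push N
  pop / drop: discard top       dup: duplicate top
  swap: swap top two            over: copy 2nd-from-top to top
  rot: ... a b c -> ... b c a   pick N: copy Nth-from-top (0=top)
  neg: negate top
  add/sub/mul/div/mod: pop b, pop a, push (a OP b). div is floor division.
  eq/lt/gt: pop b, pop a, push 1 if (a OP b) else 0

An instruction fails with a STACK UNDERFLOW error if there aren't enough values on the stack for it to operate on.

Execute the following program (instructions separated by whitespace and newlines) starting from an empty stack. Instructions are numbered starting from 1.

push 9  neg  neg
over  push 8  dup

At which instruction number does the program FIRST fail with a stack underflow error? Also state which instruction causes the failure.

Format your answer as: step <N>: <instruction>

Step 1 ('push 9'): stack = [9], depth = 1
Step 2 ('neg'): stack = [-9], depth = 1
Step 3 ('neg'): stack = [9], depth = 1
Step 4 ('over'): needs 2 value(s) but depth is 1 — STACK UNDERFLOW

Answer: step 4: over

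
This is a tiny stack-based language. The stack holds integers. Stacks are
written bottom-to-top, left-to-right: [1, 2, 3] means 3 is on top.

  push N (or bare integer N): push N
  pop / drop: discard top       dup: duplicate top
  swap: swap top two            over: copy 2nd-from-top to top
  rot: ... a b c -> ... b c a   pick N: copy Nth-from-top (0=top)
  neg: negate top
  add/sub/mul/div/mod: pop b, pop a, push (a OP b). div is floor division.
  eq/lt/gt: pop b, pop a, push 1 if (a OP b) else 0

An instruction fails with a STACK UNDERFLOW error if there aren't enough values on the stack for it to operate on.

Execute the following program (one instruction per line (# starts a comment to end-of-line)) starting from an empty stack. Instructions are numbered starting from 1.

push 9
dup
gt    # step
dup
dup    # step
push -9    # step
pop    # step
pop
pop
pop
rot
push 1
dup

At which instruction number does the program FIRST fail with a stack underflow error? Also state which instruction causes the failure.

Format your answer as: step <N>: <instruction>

Answer: step 11: rot

Derivation:
Step 1 ('push 9'): stack = [9], depth = 1
Step 2 ('dup'): stack = [9, 9], depth = 2
Step 3 ('gt'): stack = [0], depth = 1
Step 4 ('dup'): stack = [0, 0], depth = 2
Step 5 ('dup'): stack = [0, 0, 0], depth = 3
Step 6 ('push -9'): stack = [0, 0, 0, -9], depth = 4
Step 7 ('pop'): stack = [0, 0, 0], depth = 3
Step 8 ('pop'): stack = [0, 0], depth = 2
Step 9 ('pop'): stack = [0], depth = 1
Step 10 ('pop'): stack = [], depth = 0
Step 11 ('rot'): needs 3 value(s) but depth is 0 — STACK UNDERFLOW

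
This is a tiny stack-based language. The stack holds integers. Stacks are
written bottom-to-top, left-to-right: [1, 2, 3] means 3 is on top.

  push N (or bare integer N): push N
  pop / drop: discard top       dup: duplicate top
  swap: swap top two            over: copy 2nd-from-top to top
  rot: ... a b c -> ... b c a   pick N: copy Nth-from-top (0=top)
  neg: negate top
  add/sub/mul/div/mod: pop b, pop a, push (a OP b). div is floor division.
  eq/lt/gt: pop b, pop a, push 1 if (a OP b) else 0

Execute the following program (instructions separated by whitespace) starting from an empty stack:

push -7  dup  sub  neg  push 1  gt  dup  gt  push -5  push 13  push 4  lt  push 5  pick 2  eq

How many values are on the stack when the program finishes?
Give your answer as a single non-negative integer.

After 'push -7': stack = [-7] (depth 1)
After 'dup': stack = [-7, -7] (depth 2)
After 'sub': stack = [0] (depth 1)
After 'neg': stack = [0] (depth 1)
After 'push 1': stack = [0, 1] (depth 2)
After 'gt': stack = [0] (depth 1)
After 'dup': stack = [0, 0] (depth 2)
After 'gt': stack = [0] (depth 1)
After 'push -5': stack = [0, -5] (depth 2)
After 'push 13': stack = [0, -5, 13] (depth 3)
After 'push 4': stack = [0, -5, 13, 4] (depth 4)
After 'lt': stack = [0, -5, 0] (depth 3)
After 'push 5': stack = [0, -5, 0, 5] (depth 4)
After 'pick 2': stack = [0, -5, 0, 5, -5] (depth 5)
After 'eq': stack = [0, -5, 0, 0] (depth 4)

Answer: 4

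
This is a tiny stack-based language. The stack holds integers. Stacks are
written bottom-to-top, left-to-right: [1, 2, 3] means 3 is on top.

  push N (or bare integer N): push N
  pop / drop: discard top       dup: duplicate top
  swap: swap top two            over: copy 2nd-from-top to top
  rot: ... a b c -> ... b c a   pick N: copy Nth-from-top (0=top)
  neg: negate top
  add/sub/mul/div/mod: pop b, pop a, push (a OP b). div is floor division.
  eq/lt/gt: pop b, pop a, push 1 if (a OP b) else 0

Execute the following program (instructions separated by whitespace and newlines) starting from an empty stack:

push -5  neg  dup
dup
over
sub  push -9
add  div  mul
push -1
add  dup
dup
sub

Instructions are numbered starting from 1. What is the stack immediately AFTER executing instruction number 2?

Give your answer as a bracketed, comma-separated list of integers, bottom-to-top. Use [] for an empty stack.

Step 1 ('push -5'): [-5]
Step 2 ('neg'): [5]

Answer: [5]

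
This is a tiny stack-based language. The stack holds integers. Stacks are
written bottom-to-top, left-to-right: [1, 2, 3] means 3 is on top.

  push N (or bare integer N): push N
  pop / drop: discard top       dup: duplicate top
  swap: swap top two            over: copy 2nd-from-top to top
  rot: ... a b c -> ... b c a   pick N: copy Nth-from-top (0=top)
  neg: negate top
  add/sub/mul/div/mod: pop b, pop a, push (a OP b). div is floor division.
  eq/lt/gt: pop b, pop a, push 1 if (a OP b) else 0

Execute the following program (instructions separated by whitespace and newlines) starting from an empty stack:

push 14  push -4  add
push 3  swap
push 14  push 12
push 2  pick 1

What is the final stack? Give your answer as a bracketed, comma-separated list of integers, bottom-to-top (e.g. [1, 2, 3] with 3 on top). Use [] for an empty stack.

Answer: [3, 10, 14, 12, 2, 12]

Derivation:
After 'push 14': [14]
After 'push -4': [14, -4]
After 'add': [10]
After 'push 3': [10, 3]
After 'swap': [3, 10]
After 'push 14': [3, 10, 14]
After 'push 12': [3, 10, 14, 12]
After 'push 2': [3, 10, 14, 12, 2]
After 'pick 1': [3, 10, 14, 12, 2, 12]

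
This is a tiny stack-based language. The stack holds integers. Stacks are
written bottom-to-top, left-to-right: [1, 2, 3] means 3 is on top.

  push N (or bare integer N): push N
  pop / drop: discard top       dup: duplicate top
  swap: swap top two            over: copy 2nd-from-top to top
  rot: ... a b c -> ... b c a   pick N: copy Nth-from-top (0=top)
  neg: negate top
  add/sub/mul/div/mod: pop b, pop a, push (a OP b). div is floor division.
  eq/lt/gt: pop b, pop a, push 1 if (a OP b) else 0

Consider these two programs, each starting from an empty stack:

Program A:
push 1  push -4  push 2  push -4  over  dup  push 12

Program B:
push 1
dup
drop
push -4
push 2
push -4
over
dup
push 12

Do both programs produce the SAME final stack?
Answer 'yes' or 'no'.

Answer: yes

Derivation:
Program A trace:
  After 'push 1': [1]
  After 'push -4': [1, -4]
  After 'push 2': [1, -4, 2]
  After 'push -4': [1, -4, 2, -4]
  After 'over': [1, -4, 2, -4, 2]
  After 'dup': [1, -4, 2, -4, 2, 2]
  After 'push 12': [1, -4, 2, -4, 2, 2, 12]
Program A final stack: [1, -4, 2, -4, 2, 2, 12]

Program B trace:
  After 'push 1': [1]
  After 'dup': [1, 1]
  After 'drop': [1]
  After 'push -4': [1, -4]
  After 'push 2': [1, -4, 2]
  After 'push -4': [1, -4, 2, -4]
  After 'over': [1, -4, 2, -4, 2]
  After 'dup': [1, -4, 2, -4, 2, 2]
  After 'push 12': [1, -4, 2, -4, 2, 2, 12]
Program B final stack: [1, -4, 2, -4, 2, 2, 12]
Same: yes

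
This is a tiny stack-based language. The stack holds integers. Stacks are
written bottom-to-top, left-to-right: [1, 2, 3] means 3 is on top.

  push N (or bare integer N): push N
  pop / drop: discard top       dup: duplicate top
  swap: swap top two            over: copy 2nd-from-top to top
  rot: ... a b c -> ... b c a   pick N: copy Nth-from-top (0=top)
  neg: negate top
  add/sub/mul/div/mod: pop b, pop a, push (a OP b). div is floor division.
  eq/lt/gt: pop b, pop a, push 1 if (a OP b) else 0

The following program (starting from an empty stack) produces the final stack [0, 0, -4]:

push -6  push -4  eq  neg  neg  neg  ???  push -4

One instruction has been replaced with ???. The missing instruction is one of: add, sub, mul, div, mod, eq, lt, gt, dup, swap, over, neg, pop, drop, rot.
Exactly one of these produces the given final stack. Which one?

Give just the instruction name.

Answer: dup

Derivation:
Stack before ???: [0]
Stack after ???:  [0, 0]
The instruction that transforms [0] -> [0, 0] is: dup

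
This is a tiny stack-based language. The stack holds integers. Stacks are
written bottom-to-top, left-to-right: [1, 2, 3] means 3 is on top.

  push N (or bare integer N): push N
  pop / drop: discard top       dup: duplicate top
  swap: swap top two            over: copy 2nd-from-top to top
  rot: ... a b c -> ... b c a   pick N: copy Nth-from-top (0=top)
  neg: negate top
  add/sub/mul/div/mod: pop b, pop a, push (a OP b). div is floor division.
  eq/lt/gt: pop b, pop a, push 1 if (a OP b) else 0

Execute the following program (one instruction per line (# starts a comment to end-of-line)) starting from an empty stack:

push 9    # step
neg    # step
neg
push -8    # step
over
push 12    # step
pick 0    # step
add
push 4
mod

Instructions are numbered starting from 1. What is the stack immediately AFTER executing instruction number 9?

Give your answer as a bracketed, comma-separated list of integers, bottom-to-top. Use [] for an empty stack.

Step 1 ('push 9'): [9]
Step 2 ('neg'): [-9]
Step 3 ('neg'): [9]
Step 4 ('push -8'): [9, -8]
Step 5 ('over'): [9, -8, 9]
Step 6 ('push 12'): [9, -8, 9, 12]
Step 7 ('pick 0'): [9, -8, 9, 12, 12]
Step 8 ('add'): [9, -8, 9, 24]
Step 9 ('push 4'): [9, -8, 9, 24, 4]

Answer: [9, -8, 9, 24, 4]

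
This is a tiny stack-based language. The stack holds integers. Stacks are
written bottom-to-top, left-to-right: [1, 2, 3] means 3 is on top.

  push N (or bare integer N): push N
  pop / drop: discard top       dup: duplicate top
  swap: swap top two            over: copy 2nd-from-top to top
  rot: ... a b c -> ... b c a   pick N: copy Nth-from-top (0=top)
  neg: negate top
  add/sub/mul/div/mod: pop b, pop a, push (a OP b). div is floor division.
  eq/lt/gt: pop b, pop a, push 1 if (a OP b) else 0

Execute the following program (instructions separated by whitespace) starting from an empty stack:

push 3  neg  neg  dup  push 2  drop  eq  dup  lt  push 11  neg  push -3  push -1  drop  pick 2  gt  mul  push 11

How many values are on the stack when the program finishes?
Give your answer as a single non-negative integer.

Answer: 3

Derivation:
After 'push 3': stack = [3] (depth 1)
After 'neg': stack = [-3] (depth 1)
After 'neg': stack = [3] (depth 1)
After 'dup': stack = [3, 3] (depth 2)
After 'push 2': stack = [3, 3, 2] (depth 3)
After 'drop': stack = [3, 3] (depth 2)
After 'eq': stack = [1] (depth 1)
After 'dup': stack = [1, 1] (depth 2)
After 'lt': stack = [0] (depth 1)
After 'push 11': stack = [0, 11] (depth 2)
After 'neg': stack = [0, -11] (depth 2)
After 'push -3': stack = [0, -11, -3] (depth 3)
After 'push -1': stack = [0, -11, -3, -1] (depth 4)
After 'drop': stack = [0, -11, -3] (depth 3)
After 'pick 2': stack = [0, -11, -3, 0] (depth 4)
After 'gt': stack = [0, -11, 0] (depth 3)
After 'mul': stack = [0, 0] (depth 2)
After 'push 11': stack = [0, 0, 11] (depth 3)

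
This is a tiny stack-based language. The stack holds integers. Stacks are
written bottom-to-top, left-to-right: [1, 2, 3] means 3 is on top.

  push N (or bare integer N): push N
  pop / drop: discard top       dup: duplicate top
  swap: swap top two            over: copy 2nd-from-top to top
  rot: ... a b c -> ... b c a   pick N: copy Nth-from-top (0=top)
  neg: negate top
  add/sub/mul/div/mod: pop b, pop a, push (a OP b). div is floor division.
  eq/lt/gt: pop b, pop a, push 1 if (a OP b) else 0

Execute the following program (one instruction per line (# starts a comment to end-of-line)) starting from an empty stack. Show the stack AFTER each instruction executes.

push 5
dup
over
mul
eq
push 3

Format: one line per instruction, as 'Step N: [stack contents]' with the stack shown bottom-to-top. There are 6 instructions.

Step 1: [5]
Step 2: [5, 5]
Step 3: [5, 5, 5]
Step 4: [5, 25]
Step 5: [0]
Step 6: [0, 3]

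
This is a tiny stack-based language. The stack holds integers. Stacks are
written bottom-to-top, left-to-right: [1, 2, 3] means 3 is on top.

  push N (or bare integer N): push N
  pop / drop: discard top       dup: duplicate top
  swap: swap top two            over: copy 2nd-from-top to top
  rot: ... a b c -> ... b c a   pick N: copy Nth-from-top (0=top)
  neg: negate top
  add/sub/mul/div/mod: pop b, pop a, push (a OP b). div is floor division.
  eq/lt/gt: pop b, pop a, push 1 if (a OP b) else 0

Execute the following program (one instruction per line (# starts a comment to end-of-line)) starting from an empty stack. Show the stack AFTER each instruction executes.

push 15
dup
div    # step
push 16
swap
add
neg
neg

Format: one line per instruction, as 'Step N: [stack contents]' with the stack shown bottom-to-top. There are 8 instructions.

Step 1: [15]
Step 2: [15, 15]
Step 3: [1]
Step 4: [1, 16]
Step 5: [16, 1]
Step 6: [17]
Step 7: [-17]
Step 8: [17]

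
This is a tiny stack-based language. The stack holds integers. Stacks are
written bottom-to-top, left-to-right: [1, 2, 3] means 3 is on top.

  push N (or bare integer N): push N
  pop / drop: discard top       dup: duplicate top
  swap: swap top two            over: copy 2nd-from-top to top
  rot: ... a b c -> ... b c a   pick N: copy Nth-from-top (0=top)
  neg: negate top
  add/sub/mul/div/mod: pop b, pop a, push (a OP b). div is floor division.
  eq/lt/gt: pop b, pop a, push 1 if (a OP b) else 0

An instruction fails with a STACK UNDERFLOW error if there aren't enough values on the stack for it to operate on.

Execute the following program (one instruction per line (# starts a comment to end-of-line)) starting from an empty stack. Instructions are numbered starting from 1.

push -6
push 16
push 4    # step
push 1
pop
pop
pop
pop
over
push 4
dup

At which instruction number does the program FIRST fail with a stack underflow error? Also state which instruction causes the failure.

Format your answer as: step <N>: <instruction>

Step 1 ('push -6'): stack = [-6], depth = 1
Step 2 ('push 16'): stack = [-6, 16], depth = 2
Step 3 ('push 4'): stack = [-6, 16, 4], depth = 3
Step 4 ('push 1'): stack = [-6, 16, 4, 1], depth = 4
Step 5 ('pop'): stack = [-6, 16, 4], depth = 3
Step 6 ('pop'): stack = [-6, 16], depth = 2
Step 7 ('pop'): stack = [-6], depth = 1
Step 8 ('pop'): stack = [], depth = 0
Step 9 ('over'): needs 2 value(s) but depth is 0 — STACK UNDERFLOW

Answer: step 9: over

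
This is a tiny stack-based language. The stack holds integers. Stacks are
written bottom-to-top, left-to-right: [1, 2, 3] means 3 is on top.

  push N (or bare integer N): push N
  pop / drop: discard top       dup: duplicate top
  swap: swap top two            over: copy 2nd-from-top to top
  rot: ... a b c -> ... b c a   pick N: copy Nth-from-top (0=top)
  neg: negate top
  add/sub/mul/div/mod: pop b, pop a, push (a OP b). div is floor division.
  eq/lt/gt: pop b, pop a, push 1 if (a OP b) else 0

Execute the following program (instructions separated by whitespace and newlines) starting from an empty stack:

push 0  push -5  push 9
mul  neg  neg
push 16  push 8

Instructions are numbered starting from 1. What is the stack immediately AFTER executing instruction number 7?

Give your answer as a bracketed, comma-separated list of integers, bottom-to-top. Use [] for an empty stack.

Step 1 ('push 0'): [0]
Step 2 ('push -5'): [0, -5]
Step 3 ('push 9'): [0, -5, 9]
Step 4 ('mul'): [0, -45]
Step 5 ('neg'): [0, 45]
Step 6 ('neg'): [0, -45]
Step 7 ('push 16'): [0, -45, 16]

Answer: [0, -45, 16]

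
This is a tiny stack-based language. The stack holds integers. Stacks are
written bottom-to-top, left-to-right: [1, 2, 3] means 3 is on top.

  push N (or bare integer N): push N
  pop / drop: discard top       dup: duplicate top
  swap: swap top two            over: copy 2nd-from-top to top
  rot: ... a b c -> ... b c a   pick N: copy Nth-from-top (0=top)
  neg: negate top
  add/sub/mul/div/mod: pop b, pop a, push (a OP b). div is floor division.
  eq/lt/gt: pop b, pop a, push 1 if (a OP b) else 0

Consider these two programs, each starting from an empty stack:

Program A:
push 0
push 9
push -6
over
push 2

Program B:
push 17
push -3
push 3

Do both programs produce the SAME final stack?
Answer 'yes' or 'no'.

Program A trace:
  After 'push 0': [0]
  After 'push 9': [0, 9]
  After 'push -6': [0, 9, -6]
  After 'over': [0, 9, -6, 9]
  After 'push 2': [0, 9, -6, 9, 2]
Program A final stack: [0, 9, -6, 9, 2]

Program B trace:
  After 'push 17': [17]
  After 'push -3': [17, -3]
  After 'push 3': [17, -3, 3]
Program B final stack: [17, -3, 3]
Same: no

Answer: no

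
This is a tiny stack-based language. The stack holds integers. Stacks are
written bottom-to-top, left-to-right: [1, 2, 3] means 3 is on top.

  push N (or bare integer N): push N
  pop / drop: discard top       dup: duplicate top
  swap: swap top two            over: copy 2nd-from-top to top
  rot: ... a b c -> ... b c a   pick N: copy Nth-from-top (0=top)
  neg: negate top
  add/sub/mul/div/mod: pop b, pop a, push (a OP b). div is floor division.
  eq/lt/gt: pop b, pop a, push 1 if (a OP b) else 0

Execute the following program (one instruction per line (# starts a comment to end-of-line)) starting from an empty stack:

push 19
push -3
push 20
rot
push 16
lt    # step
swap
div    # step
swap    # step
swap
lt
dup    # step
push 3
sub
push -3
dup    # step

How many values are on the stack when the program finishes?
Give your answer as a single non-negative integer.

Answer: 4

Derivation:
After 'push 19': stack = [19] (depth 1)
After 'push -3': stack = [19, -3] (depth 2)
After 'push 20': stack = [19, -3, 20] (depth 3)
After 'rot': stack = [-3, 20, 19] (depth 3)
After 'push 16': stack = [-3, 20, 19, 16] (depth 4)
After 'lt': stack = [-3, 20, 0] (depth 3)
After 'swap': stack = [-3, 0, 20] (depth 3)
After 'div': stack = [-3, 0] (depth 2)
After 'swap': stack = [0, -3] (depth 2)
After 'swap': stack = [-3, 0] (depth 2)
After 'lt': stack = [1] (depth 1)
After 'dup': stack = [1, 1] (depth 2)
After 'push 3': stack = [1, 1, 3] (depth 3)
After 'sub': stack = [1, -2] (depth 2)
After 'push -3': stack = [1, -2, -3] (depth 3)
After 'dup': stack = [1, -2, -3, -3] (depth 4)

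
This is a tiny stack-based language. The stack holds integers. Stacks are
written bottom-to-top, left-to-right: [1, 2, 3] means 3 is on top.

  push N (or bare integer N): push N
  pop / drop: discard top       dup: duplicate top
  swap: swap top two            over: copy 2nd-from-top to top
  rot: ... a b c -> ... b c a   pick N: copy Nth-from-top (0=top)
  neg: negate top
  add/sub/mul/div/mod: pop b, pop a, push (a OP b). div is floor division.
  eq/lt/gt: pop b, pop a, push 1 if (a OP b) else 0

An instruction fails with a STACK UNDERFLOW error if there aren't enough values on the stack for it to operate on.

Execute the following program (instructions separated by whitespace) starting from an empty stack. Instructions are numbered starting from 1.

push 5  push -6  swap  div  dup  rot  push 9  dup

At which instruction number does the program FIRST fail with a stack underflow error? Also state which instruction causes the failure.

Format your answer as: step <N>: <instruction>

Step 1 ('push 5'): stack = [5], depth = 1
Step 2 ('push -6'): stack = [5, -6], depth = 2
Step 3 ('swap'): stack = [-6, 5], depth = 2
Step 4 ('div'): stack = [-2], depth = 1
Step 5 ('dup'): stack = [-2, -2], depth = 2
Step 6 ('rot'): needs 3 value(s) but depth is 2 — STACK UNDERFLOW

Answer: step 6: rot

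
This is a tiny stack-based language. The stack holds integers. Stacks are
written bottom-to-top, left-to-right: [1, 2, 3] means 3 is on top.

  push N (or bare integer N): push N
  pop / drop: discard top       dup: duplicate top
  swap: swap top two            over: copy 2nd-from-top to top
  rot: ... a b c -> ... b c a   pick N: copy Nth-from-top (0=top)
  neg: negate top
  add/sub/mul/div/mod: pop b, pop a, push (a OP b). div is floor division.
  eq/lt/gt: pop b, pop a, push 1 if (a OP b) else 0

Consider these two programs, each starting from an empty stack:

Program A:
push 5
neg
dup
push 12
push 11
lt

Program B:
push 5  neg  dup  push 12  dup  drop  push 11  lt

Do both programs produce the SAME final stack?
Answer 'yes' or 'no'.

Program A trace:
  After 'push 5': [5]
  After 'neg': [-5]
  After 'dup': [-5, -5]
  After 'push 12': [-5, -5, 12]
  After 'push 11': [-5, -5, 12, 11]
  After 'lt': [-5, -5, 0]
Program A final stack: [-5, -5, 0]

Program B trace:
  After 'push 5': [5]
  After 'neg': [-5]
  After 'dup': [-5, -5]
  After 'push 12': [-5, -5, 12]
  After 'dup': [-5, -5, 12, 12]
  After 'drop': [-5, -5, 12]
  After 'push 11': [-5, -5, 12, 11]
  After 'lt': [-5, -5, 0]
Program B final stack: [-5, -5, 0]
Same: yes

Answer: yes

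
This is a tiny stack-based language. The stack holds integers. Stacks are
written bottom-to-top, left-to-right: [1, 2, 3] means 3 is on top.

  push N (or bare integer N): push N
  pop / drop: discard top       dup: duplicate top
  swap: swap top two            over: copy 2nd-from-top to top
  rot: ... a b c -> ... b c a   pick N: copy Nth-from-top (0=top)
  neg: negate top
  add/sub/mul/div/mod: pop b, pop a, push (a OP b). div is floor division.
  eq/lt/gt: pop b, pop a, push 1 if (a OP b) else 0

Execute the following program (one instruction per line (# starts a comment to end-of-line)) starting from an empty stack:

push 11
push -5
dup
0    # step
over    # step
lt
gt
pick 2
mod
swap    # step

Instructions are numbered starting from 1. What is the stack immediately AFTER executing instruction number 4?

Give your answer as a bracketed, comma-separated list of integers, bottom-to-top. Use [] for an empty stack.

Answer: [11, -5, -5, 0]

Derivation:
Step 1 ('push 11'): [11]
Step 2 ('push -5'): [11, -5]
Step 3 ('dup'): [11, -5, -5]
Step 4 ('0'): [11, -5, -5, 0]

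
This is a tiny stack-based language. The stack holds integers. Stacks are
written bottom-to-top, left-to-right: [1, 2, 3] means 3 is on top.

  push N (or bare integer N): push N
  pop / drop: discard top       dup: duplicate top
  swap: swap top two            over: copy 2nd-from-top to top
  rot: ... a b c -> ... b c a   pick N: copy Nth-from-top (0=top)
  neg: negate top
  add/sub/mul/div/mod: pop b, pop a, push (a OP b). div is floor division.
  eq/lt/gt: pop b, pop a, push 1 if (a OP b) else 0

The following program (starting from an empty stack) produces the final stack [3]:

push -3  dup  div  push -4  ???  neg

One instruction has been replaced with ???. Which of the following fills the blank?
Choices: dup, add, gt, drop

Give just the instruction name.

Stack before ???: [1, -4]
Stack after ???:  [-3]
Checking each choice:
  dup: produces [1, -4, 4]
  add: MATCH
  gt: produces [-1]
  drop: produces [-1]


Answer: add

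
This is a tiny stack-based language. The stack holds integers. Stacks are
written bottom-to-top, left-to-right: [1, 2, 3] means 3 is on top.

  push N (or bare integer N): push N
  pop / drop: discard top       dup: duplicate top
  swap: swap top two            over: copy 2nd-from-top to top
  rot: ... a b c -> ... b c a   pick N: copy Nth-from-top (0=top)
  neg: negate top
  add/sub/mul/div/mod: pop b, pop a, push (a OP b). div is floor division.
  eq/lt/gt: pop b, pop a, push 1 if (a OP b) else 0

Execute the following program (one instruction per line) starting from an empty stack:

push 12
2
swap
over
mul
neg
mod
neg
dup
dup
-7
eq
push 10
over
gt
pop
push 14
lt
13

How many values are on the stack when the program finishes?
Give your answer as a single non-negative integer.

Answer: 4

Derivation:
After 'push 12': stack = [12] (depth 1)
After 'push 2': stack = [12, 2] (depth 2)
After 'swap': stack = [2, 12] (depth 2)
After 'over': stack = [2, 12, 2] (depth 3)
After 'mul': stack = [2, 24] (depth 2)
After 'neg': stack = [2, -24] (depth 2)
After 'mod': stack = [-22] (depth 1)
After 'neg': stack = [22] (depth 1)
After 'dup': stack = [22, 22] (depth 2)
After 'dup': stack = [22, 22, 22] (depth 3)
After 'push -7': stack = [22, 22, 22, -7] (depth 4)
After 'eq': stack = [22, 22, 0] (depth 3)
After 'push 10': stack = [22, 22, 0, 10] (depth 4)
After 'over': stack = [22, 22, 0, 10, 0] (depth 5)
After 'gt': stack = [22, 22, 0, 1] (depth 4)
After 'pop': stack = [22, 22, 0] (depth 3)
After 'push 14': stack = [22, 22, 0, 14] (depth 4)
After 'lt': stack = [22, 22, 1] (depth 3)
After 'push 13': stack = [22, 22, 1, 13] (depth 4)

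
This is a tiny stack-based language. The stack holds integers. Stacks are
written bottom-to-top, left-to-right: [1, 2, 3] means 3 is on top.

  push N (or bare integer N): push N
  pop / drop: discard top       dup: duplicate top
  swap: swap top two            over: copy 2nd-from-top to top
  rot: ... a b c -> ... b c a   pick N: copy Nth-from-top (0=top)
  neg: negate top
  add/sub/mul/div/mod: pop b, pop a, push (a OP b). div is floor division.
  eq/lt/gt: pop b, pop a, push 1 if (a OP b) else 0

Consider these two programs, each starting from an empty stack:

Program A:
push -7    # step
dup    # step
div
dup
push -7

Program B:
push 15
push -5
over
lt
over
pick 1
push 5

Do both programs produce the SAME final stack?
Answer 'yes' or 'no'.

Answer: no

Derivation:
Program A trace:
  After 'push -7': [-7]
  After 'dup': [-7, -7]
  After 'div': [1]
  After 'dup': [1, 1]
  After 'push -7': [1, 1, -7]
Program A final stack: [1, 1, -7]

Program B trace:
  After 'push 15': [15]
  After 'push -5': [15, -5]
  After 'over': [15, -5, 15]
  After 'lt': [15, 1]
  After 'over': [15, 1, 15]
  After 'pick 1': [15, 1, 15, 1]
  After 'push 5': [15, 1, 15, 1, 5]
Program B final stack: [15, 1, 15, 1, 5]
Same: no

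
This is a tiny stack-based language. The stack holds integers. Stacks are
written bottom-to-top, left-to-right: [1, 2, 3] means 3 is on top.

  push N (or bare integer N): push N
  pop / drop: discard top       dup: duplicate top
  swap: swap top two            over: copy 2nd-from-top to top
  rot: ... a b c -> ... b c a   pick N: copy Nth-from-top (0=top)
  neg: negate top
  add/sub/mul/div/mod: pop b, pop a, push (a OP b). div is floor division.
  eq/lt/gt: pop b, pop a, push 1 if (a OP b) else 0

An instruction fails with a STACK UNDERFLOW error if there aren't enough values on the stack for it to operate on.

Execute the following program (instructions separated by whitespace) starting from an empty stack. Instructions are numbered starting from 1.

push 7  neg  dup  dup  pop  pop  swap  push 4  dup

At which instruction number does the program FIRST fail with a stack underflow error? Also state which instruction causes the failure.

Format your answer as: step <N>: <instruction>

Step 1 ('push 7'): stack = [7], depth = 1
Step 2 ('neg'): stack = [-7], depth = 1
Step 3 ('dup'): stack = [-7, -7], depth = 2
Step 4 ('dup'): stack = [-7, -7, -7], depth = 3
Step 5 ('pop'): stack = [-7, -7], depth = 2
Step 6 ('pop'): stack = [-7], depth = 1
Step 7 ('swap'): needs 2 value(s) but depth is 1 — STACK UNDERFLOW

Answer: step 7: swap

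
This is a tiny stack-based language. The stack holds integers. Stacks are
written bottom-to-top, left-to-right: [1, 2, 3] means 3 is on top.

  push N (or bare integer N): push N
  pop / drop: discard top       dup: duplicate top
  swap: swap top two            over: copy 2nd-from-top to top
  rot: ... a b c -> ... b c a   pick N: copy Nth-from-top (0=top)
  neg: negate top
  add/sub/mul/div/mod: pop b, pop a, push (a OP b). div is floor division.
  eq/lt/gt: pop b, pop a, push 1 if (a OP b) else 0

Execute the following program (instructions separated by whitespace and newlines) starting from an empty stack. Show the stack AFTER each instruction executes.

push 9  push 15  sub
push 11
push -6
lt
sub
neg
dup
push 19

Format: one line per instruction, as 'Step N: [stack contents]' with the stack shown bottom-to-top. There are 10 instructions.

Step 1: [9]
Step 2: [9, 15]
Step 3: [-6]
Step 4: [-6, 11]
Step 5: [-6, 11, -6]
Step 6: [-6, 0]
Step 7: [-6]
Step 8: [6]
Step 9: [6, 6]
Step 10: [6, 6, 19]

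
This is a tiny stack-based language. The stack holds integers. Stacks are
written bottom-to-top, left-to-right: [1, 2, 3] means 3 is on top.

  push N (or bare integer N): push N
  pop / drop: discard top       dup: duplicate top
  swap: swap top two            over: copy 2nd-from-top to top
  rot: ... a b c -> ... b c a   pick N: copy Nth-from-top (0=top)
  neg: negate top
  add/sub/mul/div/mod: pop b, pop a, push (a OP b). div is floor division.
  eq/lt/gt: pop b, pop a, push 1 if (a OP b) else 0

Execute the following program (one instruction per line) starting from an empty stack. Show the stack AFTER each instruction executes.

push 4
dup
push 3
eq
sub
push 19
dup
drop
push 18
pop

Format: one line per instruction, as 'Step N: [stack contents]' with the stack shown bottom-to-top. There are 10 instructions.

Step 1: [4]
Step 2: [4, 4]
Step 3: [4, 4, 3]
Step 4: [4, 0]
Step 5: [4]
Step 6: [4, 19]
Step 7: [4, 19, 19]
Step 8: [4, 19]
Step 9: [4, 19, 18]
Step 10: [4, 19]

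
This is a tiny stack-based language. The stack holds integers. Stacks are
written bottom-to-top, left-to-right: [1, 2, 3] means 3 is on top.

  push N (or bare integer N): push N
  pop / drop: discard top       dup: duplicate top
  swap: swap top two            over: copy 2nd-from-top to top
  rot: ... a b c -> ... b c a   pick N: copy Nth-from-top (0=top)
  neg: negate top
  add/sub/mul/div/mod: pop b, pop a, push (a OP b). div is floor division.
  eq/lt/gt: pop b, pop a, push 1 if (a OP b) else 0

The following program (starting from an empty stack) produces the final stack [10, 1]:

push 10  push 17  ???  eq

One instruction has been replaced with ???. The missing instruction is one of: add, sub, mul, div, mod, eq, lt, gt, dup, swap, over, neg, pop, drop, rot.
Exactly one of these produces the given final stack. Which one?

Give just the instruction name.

Stack before ???: [10, 17]
Stack after ???:  [10, 17, 17]
The instruction that transforms [10, 17] -> [10, 17, 17] is: dup

Answer: dup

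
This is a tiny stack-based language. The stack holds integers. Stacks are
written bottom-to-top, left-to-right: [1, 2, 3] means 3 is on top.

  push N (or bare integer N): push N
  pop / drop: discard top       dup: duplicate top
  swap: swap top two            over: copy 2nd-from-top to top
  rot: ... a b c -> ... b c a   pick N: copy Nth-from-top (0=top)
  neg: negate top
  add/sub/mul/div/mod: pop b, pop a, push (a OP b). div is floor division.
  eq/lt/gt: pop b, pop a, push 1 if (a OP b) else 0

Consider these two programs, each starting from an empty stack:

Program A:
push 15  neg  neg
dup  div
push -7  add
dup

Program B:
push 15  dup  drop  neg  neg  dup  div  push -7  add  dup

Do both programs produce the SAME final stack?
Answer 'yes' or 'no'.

Program A trace:
  After 'push 15': [15]
  After 'neg': [-15]
  After 'neg': [15]
  After 'dup': [15, 15]
  After 'div': [1]
  After 'push -7': [1, -7]
  After 'add': [-6]
  After 'dup': [-6, -6]
Program A final stack: [-6, -6]

Program B trace:
  After 'push 15': [15]
  After 'dup': [15, 15]
  After 'drop': [15]
  After 'neg': [-15]
  After 'neg': [15]
  After 'dup': [15, 15]
  After 'div': [1]
  After 'push -7': [1, -7]
  After 'add': [-6]
  After 'dup': [-6, -6]
Program B final stack: [-6, -6]
Same: yes

Answer: yes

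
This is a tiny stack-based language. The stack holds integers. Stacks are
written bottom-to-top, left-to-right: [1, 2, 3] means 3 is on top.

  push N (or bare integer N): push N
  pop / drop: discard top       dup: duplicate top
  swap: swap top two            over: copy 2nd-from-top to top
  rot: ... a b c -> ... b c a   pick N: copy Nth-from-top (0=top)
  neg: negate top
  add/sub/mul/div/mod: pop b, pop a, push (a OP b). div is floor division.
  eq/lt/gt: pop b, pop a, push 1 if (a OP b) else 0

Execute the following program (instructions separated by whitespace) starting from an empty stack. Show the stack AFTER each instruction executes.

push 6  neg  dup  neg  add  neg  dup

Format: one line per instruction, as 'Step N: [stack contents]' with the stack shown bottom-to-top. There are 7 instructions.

Step 1: [6]
Step 2: [-6]
Step 3: [-6, -6]
Step 4: [-6, 6]
Step 5: [0]
Step 6: [0]
Step 7: [0, 0]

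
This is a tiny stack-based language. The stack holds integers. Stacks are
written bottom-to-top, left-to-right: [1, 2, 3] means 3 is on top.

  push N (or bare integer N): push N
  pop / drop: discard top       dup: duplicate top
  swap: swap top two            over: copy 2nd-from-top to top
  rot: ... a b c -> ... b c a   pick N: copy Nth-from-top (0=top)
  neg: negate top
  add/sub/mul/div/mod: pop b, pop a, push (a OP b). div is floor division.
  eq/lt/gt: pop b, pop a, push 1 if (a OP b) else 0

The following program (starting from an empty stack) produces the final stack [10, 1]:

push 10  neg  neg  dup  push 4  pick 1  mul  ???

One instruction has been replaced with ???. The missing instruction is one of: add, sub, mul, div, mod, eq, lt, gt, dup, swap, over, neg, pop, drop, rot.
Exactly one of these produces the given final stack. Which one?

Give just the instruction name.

Stack before ???: [10, 10, 40]
Stack after ???:  [10, 1]
The instruction that transforms [10, 10, 40] -> [10, 1] is: lt

Answer: lt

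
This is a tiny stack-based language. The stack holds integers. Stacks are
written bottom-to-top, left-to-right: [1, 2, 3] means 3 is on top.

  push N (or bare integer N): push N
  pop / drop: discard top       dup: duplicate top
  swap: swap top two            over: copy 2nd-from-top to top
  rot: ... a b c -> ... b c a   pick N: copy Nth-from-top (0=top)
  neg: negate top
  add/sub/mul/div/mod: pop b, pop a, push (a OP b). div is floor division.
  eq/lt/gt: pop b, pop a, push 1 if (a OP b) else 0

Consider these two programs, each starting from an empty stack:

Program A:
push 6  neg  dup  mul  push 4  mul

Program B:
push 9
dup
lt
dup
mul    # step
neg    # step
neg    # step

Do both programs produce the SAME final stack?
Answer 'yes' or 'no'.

Program A trace:
  After 'push 6': [6]
  After 'neg': [-6]
  After 'dup': [-6, -6]
  After 'mul': [36]
  After 'push 4': [36, 4]
  After 'mul': [144]
Program A final stack: [144]

Program B trace:
  After 'push 9': [9]
  After 'dup': [9, 9]
  After 'lt': [0]
  After 'dup': [0, 0]
  After 'mul': [0]
  After 'neg': [0]
  After 'neg': [0]
Program B final stack: [0]
Same: no

Answer: no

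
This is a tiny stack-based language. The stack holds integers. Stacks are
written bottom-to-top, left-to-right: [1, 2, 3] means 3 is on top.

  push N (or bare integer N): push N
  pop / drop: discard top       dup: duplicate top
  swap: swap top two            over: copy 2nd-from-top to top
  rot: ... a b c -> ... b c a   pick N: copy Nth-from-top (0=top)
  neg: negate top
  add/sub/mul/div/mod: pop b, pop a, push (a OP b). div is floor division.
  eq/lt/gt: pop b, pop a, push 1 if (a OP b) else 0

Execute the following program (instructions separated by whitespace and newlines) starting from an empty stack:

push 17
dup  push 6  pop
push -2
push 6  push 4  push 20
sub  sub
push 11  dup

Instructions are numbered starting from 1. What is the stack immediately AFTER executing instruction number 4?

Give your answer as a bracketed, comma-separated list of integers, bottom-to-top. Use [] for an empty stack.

Answer: [17, 17]

Derivation:
Step 1 ('push 17'): [17]
Step 2 ('dup'): [17, 17]
Step 3 ('push 6'): [17, 17, 6]
Step 4 ('pop'): [17, 17]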